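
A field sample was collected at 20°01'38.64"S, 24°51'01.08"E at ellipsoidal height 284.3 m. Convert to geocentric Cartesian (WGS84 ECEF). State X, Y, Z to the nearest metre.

X 5439976 m, Y 2519419 m, Z -2170644 m

WGS84: a = 6378137 m, e² = 0.006694380; N(φ) = a/√(1−e²sin²φ) = 6380642.381 m.
X = (N+h)·cosφ·cosλ = 5439975.613 m; Y = (N+h)·cosφ·sinλ = 2519419.378 m; Z = (N(1−e²)+h)·sinφ = -2170644.275 m.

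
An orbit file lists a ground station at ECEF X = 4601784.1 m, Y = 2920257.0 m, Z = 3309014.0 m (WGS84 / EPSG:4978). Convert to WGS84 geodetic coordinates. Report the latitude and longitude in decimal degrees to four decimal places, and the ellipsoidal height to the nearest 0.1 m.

lat 31.4345°, lon 32.3989°, h 3684.3 m

λ = atan2(Y, X) = 32.39889942°; p = √(X²+Y²) = 5450166.8 m.
Bowring's method on WGS84 (a = 6378137 m, b = 6356752.314 m) gives φ = 31.43449975°, h = 3684.311 m.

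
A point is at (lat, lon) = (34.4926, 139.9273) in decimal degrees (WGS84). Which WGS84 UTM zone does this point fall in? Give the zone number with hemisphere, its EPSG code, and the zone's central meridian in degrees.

UTM zone = ⌊(λ + 180)/6⌋ + 1; 139.9273° ∈ [138°, 144°) → zone 54.
Hemisphere: N (φ ≥ 0).
Central meridian λ₀ = 6×54 − 183 = 141°.
EPSG code: 32654.

Zone 54N (EPSG:32654), central meridian 141°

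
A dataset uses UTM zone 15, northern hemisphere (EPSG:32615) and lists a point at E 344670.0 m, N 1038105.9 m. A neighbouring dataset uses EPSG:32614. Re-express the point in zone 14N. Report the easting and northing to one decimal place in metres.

UTM 15N → geographic: φ = 9.38840000°, λ = -94.41460026°.
UTM 14N (λ₀ = -99°) forward: E = 1003963.470 m, N = 1041087.954 m.

E 1003963.5 m, N 1041088.0 m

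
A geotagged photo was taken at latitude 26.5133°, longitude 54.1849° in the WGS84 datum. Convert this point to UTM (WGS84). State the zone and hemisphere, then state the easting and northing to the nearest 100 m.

Longitude 54.1849° lies in the 6° band [54°, 60°), giving zone 40; latitude is north of the equator, so 40N.
Zone 40 central meridian λ₀ = 6×40 − 183 = 57°; Δλ = -2.8151°.
Transverse Mercator on WGS84 with k₀ = 0.9996 gives E = 219438.606 m, N = 2935609.021 m.

Zone 40N: E 219400 m, N 2935600 m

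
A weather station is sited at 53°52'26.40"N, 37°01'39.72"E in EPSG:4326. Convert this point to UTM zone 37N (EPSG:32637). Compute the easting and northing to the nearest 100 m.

E 370300 m, N 5971300 m

Zone 37 central meridian λ₀ = 6×37 − 183 = 39°; Δλ = -1.9723°.
Transverse Mercator on WGS84 with k₀ = 0.9996 gives E = 370334.333 m, N = 5971305.926 m.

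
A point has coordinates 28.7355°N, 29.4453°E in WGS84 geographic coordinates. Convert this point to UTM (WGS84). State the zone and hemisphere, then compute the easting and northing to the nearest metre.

Zone 35N: E 738815 m, N 3181133 m

Longitude 29.4453° lies in the 6° band [24°, 30°), giving zone 35; latitude is north of the equator, so 35N.
Zone 35 central meridian λ₀ = 6×35 − 183 = 27°; Δλ = +2.4453°.
Transverse Mercator on WGS84 with k₀ = 0.9996 gives E = 738815.117 m, N = 3181132.868 m.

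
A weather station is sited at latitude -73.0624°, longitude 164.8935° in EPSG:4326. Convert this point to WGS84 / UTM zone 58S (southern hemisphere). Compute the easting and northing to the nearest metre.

E 496537 m, N 1892556 m

Zone 58 central meridian λ₀ = 6×58 − 183 = 165°; Δλ = -0.1065°.
Transverse Mercator on WGS84 with k₀ = 0.9996 gives E = 496536.888 m, N = 1892556.201 m.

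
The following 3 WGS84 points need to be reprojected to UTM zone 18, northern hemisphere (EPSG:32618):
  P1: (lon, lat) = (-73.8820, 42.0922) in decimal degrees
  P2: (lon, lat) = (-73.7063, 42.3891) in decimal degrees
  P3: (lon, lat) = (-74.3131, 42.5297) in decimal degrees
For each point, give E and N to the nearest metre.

P1: E 592457 m, N 4660618 m; P2: E 606487 m, N 4693790 m; P3: E 556413 m, N 4708820 m

UTM zone 18N: λ₀ = -75°, k₀ = 0.9996.
P1 (42.0922°, -73.8820°) → (592456.928, 4660617.873) m.
P2 (42.3891°, -73.7063°) → (606486.811, 4693789.572) m.
P3 (42.5297°, -74.3131°) → (556413.317, 4708819.527) m.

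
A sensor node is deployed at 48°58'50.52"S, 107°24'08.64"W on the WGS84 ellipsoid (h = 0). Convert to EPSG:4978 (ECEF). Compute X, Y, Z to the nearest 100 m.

X -1254400 m, Y -4002100 m, Z -4789200 m

WGS84: a = 6378137 m, e² = 0.006694380; N(φ) = a/√(1−e²sin²φ) = 6390324.733 m.
X = (N+h)·cosφ·cosλ = -1254361.041 m; Y = (N+h)·cosφ·sinλ = -4002083.470 m; Z = (N(1−e²)+h)·sinφ = -4789150.346 m.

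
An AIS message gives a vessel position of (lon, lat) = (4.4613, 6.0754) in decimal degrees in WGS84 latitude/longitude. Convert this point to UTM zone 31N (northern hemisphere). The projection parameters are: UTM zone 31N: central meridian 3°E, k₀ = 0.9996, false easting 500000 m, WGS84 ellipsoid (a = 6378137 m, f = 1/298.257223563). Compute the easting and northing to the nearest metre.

E 661716 m, N 671758 m

Zone 31 central meridian λ₀ = 6×31 − 183 = 3°; Δλ = +1.4613°.
Transverse Mercator on WGS84 with k₀ = 0.9996 gives E = 661716.141 m, N = 671757.757 m.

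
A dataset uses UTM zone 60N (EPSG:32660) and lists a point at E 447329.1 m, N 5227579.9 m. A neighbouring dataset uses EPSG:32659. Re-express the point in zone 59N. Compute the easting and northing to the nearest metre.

UTM 60N → geographic: φ = 47.19960044°, λ = 176.30459971°.
UTM 59N (λ₀ = 171°) forward: E = 901736.922 m, N = 5241009.290 m.

E 901737 m, N 5241009 m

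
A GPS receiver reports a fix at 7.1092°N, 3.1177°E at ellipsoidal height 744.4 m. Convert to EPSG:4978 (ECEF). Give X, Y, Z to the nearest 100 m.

WGS84: a = 6378137 m, e² = 0.006694380; N(φ) = a/√(1−e²sin²φ) = 6378464.020 m.
X = (N+h)·cosφ·cosλ = 6320796.392 m; Y = (N+h)·cosφ·sinλ = 344280.497 m; Z = (N(1−e²)+h)·sinφ = 784211.458 m.

X 6320800 m, Y 344300 m, Z 784200 m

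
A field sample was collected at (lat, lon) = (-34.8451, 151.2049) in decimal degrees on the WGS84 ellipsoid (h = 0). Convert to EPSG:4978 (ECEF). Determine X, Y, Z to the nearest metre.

WGS84: a = 6378137 m, e² = 0.006694380; N(φ) = a/√(1−e²sin²φ) = 6385117.814 m.
X = (N+h)·cosφ·cosλ = -4592294.591 m; Y = (N+h)·cosφ·sinλ = 2524123.904 m; Z = (N(1−e²)+h)·sinφ = -3623776.905 m.

X -4592295 m, Y 2524124 m, Z -3623777 m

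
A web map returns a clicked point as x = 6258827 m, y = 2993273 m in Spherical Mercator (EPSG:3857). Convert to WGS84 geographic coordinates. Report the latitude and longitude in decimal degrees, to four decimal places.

lat 25.9531°, lon 56.2240°

R = 6378137 m. λ = x/R = 56.22399955°.
φ = 2·arctan(exp(y/R)) − 90° = 2·arctan(1.59888) − 90° = 25.95309728°.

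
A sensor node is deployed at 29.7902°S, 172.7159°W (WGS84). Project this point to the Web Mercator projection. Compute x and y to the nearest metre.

Web Mercator is spherical with R = a = 6378137 m.
x = R·λ = 6378137 × -3.014461126 = -19226646.040 m.
y = R·ln tan(π/4 + φ/2) = 6378137 × -0.545082430 = -3476610.416 m.

x -19226646 m, y -3476610 m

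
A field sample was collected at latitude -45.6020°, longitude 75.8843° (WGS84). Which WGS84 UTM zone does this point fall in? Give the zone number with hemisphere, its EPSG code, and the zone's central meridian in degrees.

UTM zone = ⌊(λ + 180)/6⌋ + 1; 75.8843° ∈ [72°, 78°) → zone 43.
Hemisphere: S (φ < 0).
Central meridian λ₀ = 6×43 − 183 = 75°.
EPSG code: 32743.

Zone 43S (EPSG:32743), central meridian 75°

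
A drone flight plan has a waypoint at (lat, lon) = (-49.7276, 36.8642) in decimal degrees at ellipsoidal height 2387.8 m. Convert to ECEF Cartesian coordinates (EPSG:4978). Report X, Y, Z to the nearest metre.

X 3306303 m, Y 2479214 m, Z -4845081 m

WGS84: a = 6378137 m, e² = 0.006694380; N(φ) = a/√(1−e²sin²φ) = 6390601.416 m.
X = (N+h)·cosφ·cosλ = 3306303.287 m; Y = (N+h)·cosφ·sinλ = 2479213.772 m; Z = (N(1−e²)+h)·sinφ = -4845080.551 m.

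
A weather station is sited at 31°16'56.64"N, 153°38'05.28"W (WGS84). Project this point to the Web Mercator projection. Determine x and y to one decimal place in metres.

x -17102547.7 m, y 3669478.7 m

Web Mercator is spherical with R = a = 6378137 m.
x = R·λ = 6378137 × -2.681433106 = -17102547.704 m.
y = R·ln tan(π/4 + φ/2) = 6378137 × 0.575321402 = 3669478.723 m.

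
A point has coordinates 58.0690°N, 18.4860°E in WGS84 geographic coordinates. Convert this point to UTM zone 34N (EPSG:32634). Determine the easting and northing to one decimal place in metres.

E 351706.4 m, N 6439154.0 m

Zone 34 central meridian λ₀ = 6×34 − 183 = 21°; Δλ = -2.5140°.
Transverse Mercator on WGS84 with k₀ = 0.9996 gives E = 351706.359 m, N = 6439153.977 m.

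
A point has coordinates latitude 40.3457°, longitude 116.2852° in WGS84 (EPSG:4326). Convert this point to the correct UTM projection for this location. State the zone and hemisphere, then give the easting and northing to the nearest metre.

Zone 50N: E 439293 m, N 4466373 m

Longitude 116.2852° lies in the 6° band [114°, 120°), giving zone 50; latitude is north of the equator, so 50N.
Zone 50 central meridian λ₀ = 6×50 − 183 = 117°; Δλ = -0.7148°.
Transverse Mercator on WGS84 with k₀ = 0.9996 gives E = 439293.432 m, N = 4466372.847 m.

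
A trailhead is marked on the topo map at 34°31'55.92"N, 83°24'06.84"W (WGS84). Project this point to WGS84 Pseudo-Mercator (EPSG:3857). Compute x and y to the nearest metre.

Web Mercator is spherical with R = a = 6378137 m.
x = R·λ = 6378137 × -1.455637757 = -9284257.039 m.
y = R·ln tan(π/4 + φ/2) = 6378137 × 0.642897655 = 4100489.321 m.

x -9284257 m, y 4100489 m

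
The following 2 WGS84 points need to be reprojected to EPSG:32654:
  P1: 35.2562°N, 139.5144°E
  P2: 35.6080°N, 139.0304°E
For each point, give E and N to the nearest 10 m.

P1: E 364860 m, N 3902470 m; P2: E 321600 m, N 3942260 m

UTM zone 54N: λ₀ = 141°, k₀ = 0.9996.
P1 (35.2562°, 139.5144°) → (364855.342, 3902466.751) m.
P2 (35.6080°, 139.0304°) → (321598.879, 3942257.103) m.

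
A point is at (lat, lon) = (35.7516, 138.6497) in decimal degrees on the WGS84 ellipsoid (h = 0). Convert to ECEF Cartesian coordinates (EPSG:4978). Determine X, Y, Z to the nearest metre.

WGS84: a = 6378137 m, e² = 0.006694380; N(φ) = a/√(1−e²sin²φ) = 6385437.456 m.
X = (N+h)·cosφ·cosλ = -3890159.850 m; Y = (N+h)·cosφ·sinλ = 3423644.612 m; Z = (N(1−e²)+h)·sinφ = 3705858.790 m.

X -3890160 m, Y 3423645 m, Z 3705859 m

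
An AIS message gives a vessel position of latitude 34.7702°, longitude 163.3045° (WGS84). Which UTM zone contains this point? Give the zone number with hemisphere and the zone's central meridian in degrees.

UTM zone = ⌊(λ + 180)/6⌋ + 1; 163.3045° ∈ [162°, 168°) → zone 58.
Hemisphere: N (φ ≥ 0).
Central meridian λ₀ = 6×58 − 183 = 165°.

Zone 58N, central meridian 165°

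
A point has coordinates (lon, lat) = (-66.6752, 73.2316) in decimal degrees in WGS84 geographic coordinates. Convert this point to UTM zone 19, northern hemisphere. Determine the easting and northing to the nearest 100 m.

E 574800 m, N 8127800 m

Zone 19 central meridian λ₀ = 6×19 − 183 = -69°; Δλ = +2.3248°.
Transverse Mercator on WGS84 with k₀ = 0.9996 gives E = 574846.584 m, N = 8127769.873 m.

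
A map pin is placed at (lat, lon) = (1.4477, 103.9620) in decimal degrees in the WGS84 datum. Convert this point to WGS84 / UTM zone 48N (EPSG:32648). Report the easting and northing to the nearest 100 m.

Zone 48 central meridian λ₀ = 6×48 − 183 = 105°; Δλ = -1.0380°.
Transverse Mercator on WGS84 with k₀ = 0.9996 gives E = 384526.859 m, N = 160041.118 m.

E 384500 m, N 160000 m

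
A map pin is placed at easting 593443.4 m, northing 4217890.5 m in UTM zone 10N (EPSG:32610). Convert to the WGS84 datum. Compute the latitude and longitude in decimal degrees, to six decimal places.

lat 38.104000°, lon -121.934200°

Zone 10N: λ₀ = -123°, k₀ = 0.9996, false easting 500000 m.
Meridian distance M = (N − FN)/k₀ = 4219578.3 m.
Inverse transverse Mercator on WGS84 gives φ = 38.10400010°, λ = -121.93419985°.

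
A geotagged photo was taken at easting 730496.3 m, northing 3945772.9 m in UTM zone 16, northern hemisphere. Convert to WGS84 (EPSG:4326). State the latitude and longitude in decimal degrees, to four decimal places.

Zone 16N: λ₀ = -87°, k₀ = 0.9996, false easting 500000 m.
Meridian distance M = (N − FN)/k₀ = 3947351.8 m.
Inverse transverse Mercator on WGS84 gives φ = 35.62890004°, λ = -84.45470045°.

lat 35.6289°, lon -84.4547°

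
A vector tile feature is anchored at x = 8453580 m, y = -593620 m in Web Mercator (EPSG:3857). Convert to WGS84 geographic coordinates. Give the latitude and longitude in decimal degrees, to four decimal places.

lat -5.3249°, lon 75.9398°

R = 6378137 m. λ = x/R = 75.93980120°.
φ = 2·arctan(exp(y/R)) − 90° = 2·arctan(0.91113) − 90° = -5.32489715°.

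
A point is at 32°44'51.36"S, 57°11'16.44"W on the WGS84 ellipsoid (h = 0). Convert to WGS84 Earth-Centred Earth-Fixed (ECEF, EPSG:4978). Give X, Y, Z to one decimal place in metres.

X 2909746.6 m, Y -4512949.5 m, Z -3430449.3 m

WGS84: a = 6378137 m, e² = 0.006694380; N(φ) = a/√(1−e²sin²φ) = 6384393.188 m.
X = (N+h)·cosφ·cosλ = 2909746.597 m; Y = (N+h)·cosφ·sinλ = -4512949.546 m; Z = (N(1−e²)+h)·sinφ = -3430449.307 m.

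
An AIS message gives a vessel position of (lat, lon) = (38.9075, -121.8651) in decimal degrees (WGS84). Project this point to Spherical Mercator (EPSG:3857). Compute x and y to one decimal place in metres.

x -13565960.9 m, y 4708430.4 m

Web Mercator is spherical with R = a = 6378137 m.
x = R·λ = 6378137 × -2.126947238 = -13565960.877 m.
y = R·ln tan(π/4 + φ/2) = 6378137 × 0.738214057 = 4708430.389 m.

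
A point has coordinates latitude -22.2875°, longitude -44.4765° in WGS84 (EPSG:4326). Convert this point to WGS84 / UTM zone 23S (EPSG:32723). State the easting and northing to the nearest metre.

Zone 23 central meridian λ₀ = 6×23 − 183 = -45°; Δλ = +0.5235°.
Transverse Mercator on WGS84 with k₀ = 0.9996 gives E = 553927.054 m, N = 7535256.829 m.

E 553927 m, N 7535257 m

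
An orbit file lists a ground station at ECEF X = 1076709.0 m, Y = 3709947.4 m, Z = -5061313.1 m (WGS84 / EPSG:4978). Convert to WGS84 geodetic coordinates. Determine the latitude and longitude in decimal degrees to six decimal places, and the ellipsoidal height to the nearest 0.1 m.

lat -52.832800°, lon 73.816100°, h 2496.1 m

λ = atan2(Y, X) = 73.81609956°; p = √(X²+Y²) = 3863031.4 m.
Bowring's method on WGS84 (a = 6378137 m, b = 6356752.314 m) gives φ = -52.83279999°, h = 2496.143 m.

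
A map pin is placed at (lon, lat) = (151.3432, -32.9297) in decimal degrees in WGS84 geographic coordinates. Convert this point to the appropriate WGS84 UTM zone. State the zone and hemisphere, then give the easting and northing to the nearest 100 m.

Longitude 151.3432° lies in the 6° band [150°, 156°), giving zone 56; latitude is south of the equator, so 56S.
Zone 56 central meridian λ₀ = 6×56 − 183 = 153°; Δλ = -1.6568°.
Transverse Mercator on WGS84 with k₀ = 0.9996 gives E = 345097.124 m, N = 6355288.784 m.

Zone 56S: E 345100 m, N 6355300 m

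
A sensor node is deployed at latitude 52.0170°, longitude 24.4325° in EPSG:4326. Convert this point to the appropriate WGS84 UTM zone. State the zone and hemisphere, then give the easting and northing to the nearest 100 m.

Zone 35N: E 323800 m, N 5766000 m

Longitude 24.4325° lies in the 6° band [24°, 30°), giving zone 35; latitude is north of the equator, so 35N.
Zone 35 central meridian λ₀ = 6×35 − 183 = 27°; Δλ = -2.5675°.
Transverse Mercator on WGS84 with k₀ = 0.9996 gives E = 323820.762 m, N = 5766041.247 m.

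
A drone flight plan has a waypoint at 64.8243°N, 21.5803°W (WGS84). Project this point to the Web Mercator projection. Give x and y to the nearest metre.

Web Mercator is spherical with R = a = 6378137 m.
x = R·λ = 6378137 × -0.376647289 = -2402308.007 m.
y = R·ln tan(π/4 + φ/2) = 6378137 × 1.499221921 = 9562242.803 m.

x -2402308 m, y 9562243 m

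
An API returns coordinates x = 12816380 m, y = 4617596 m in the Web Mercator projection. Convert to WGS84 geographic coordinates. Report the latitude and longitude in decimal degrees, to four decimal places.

lat 38.2697°, lon 115.1315°

R = 6378137 m. λ = x/R = 115.13150041°.
φ = 2·arctan(exp(y/R)) − 90° = 2·arctan(2.06261) − 90° = 38.26970177°.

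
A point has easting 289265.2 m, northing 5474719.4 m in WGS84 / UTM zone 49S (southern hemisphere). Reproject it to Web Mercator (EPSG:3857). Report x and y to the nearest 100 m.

x 12078200 m, y -4990500 m

Unproject from UTM 49S (λ₀ = 111°) → φ = -40.85149965°, λ = 108.49999994°.
Web Mercator (R = 6378137 m): x = 12078164.744 m, y = -4990462.510 m.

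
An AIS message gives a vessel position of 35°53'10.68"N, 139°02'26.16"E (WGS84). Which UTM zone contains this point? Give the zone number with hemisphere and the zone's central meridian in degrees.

UTM zone = ⌊(λ + 180)/6⌋ + 1; 139.0406° ∈ [138°, 144°) → zone 54.
Hemisphere: N (φ ≥ 0).
Central meridian λ₀ = 6×54 − 183 = 141°.

Zone 54N, central meridian 141°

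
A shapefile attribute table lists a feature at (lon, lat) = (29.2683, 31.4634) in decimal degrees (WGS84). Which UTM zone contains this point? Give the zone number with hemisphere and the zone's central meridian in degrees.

Zone 35N, central meridian 27°

UTM zone = ⌊(λ + 180)/6⌋ + 1; 29.2683° ∈ [24°, 30°) → zone 35.
Hemisphere: N (φ ≥ 0).
Central meridian λ₀ = 6×35 − 183 = 27°.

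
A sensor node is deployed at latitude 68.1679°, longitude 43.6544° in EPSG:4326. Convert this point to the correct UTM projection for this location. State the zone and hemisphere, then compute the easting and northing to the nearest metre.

Zone 38N: E 444159 m, N 7562193 m

Longitude 43.6544° lies in the 6° band [42°, 48°), giving zone 38; latitude is north of the equator, so 38N.
Zone 38 central meridian λ₀ = 6×38 − 183 = 45°; Δλ = -1.3456°.
Transverse Mercator on WGS84 with k₀ = 0.9996 gives E = 444159.033 m, N = 7562192.568 m.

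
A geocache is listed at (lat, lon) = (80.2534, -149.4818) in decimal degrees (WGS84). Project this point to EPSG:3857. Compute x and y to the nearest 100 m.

x -16640200 m, y 15703200 m

Web Mercator is spherical with R = a = 6378137 m.
x = R·λ = 6378137 × -2.608949582 = -16640237.859 m.
y = R·ln tan(π/4 + φ/2) = 6378137 × 2.462040102 = 15703229.070 m.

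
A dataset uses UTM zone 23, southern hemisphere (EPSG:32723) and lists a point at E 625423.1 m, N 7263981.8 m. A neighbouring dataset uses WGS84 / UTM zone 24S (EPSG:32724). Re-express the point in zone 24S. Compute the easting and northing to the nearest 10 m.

UTM 23S → geographic: φ = -24.73360011°, λ = -43.75980024°.
UTM 24S (λ₀ = -39°) forward: E = 18296.978 m, N = 7256165.298 m.

E 18300 m, N 7256170 m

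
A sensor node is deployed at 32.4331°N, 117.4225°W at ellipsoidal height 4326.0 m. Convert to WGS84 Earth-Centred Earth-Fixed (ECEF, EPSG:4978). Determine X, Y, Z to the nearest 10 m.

WGS84: a = 6378137 m, e² = 0.006694380; N(φ) = a/√(1−e²sin²φ) = 6384286.517 m.
X = (N+h)·cosφ·cosλ = -2483325.509 m; Y = (N+h)·cosφ·sinλ = -4786219.358 m; Z = (N(1−e²)+h)·sinφ = 3403383.923 m.

X -2483330 m, Y -4786220 m, Z 3403380 m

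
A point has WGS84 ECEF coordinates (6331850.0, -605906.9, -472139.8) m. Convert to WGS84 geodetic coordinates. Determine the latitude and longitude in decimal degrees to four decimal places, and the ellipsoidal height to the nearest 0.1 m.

λ = atan2(Y, X) = -5.46609959°; p = √(X²+Y²) = 6360774.1 m.
Bowring's method on WGS84 (a = 6378137 m, b = 6356752.314 m) gives φ = -4.27359955°, h = 253.539 m.

lat -4.2736°, lon -5.4661°, h 253.5 m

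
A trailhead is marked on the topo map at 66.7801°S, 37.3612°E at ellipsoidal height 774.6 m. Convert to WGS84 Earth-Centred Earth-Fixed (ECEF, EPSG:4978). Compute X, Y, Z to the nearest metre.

WGS84: a = 6378137 m, e² = 0.006694380; N(φ) = a/√(1−e²sin²φ) = 6396244.151 m.
X = (N+h)·cosφ·cosλ = 2004626.659 m; Y = (N+h)·cosφ·sinλ = 1530502.885 m; Z = (N(1−e²)+h)·sinφ = -5839499.886 m.

X 2004627 m, Y 1530503 m, Z -5839500 m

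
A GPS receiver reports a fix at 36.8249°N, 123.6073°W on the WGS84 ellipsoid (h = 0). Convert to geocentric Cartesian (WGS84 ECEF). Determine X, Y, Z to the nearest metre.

X -2829294 m, Y -4257253 m, Z 3801856 m

WGS84: a = 6378137 m, e² = 0.006694380; N(φ) = a/√(1−e²sin²φ) = 6385820.350 m.
X = (N+h)·cosφ·cosλ = -2829293.982 m; Y = (N+h)·cosφ·sinλ = -4257252.906 m; Z = (N(1−e²)+h)·sinφ = 3801856.311 m.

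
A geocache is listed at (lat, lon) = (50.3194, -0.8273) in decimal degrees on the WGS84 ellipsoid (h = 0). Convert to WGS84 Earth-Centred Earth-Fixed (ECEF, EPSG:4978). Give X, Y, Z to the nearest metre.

X 4080160 m, Y -58918 m, Z 4885550 m

WGS84: a = 6378137 m, e² = 0.006694380; N(φ) = a/√(1−e²sin²φ) = 6390819.826 m.
X = (N+h)·cosφ·cosλ = 4080159.532 m; Y = (N+h)·cosφ·sinλ = -58917.962 m; Z = (N(1−e²)+h)·sinφ = 4885549.727 m.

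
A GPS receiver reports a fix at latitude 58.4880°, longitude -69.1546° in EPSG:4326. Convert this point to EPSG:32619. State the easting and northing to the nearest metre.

Zone 19 central meridian λ₀ = 6×19 − 183 = -69°; Δλ = -0.1546°.
Transverse Mercator on WGS84 with k₀ = 0.9996 gives E = 490986.378 m, N = 6483053.170 m.

E 490986 m, N 6483053 m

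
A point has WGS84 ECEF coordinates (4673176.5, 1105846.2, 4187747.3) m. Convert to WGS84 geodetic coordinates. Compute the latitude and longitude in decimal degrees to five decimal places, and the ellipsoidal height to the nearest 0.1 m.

lat 41.28040°, lon 13.31340°, h 2837.9 m

λ = atan2(Y, X) = 13.31340017°; p = √(X²+Y²) = 4802236.4 m.
Bowring's method on WGS84 (a = 6378137 m, b = 6356752.314 m) gives φ = 41.28040012°, h = 2837.931 m.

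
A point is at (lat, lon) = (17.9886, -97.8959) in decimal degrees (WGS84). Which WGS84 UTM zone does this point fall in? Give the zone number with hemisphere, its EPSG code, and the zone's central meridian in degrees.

UTM zone = ⌊(λ + 180)/6⌋ + 1; -97.8959° ∈ [-102°, -96°) → zone 14.
Hemisphere: N (φ ≥ 0).
Central meridian λ₀ = 6×14 − 183 = -99°.
EPSG code: 32614.

Zone 14N (EPSG:32614), central meridian -99°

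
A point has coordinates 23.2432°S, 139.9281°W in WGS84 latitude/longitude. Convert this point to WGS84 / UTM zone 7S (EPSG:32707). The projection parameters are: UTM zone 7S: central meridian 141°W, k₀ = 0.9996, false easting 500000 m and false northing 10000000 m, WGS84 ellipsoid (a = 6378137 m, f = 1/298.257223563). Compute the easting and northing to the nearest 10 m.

E 609660 m, N 7429150 m

Zone 7 central meridian λ₀ = 6×7 − 183 = -141°; Δλ = +1.0719°.
Transverse Mercator on WGS84 with k₀ = 0.9996 gives E = 609656.600 m, N = 7429152.828 m.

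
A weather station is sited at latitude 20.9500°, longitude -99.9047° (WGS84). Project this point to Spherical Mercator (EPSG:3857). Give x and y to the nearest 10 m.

Web Mercator is spherical with R = a = 6378137 m.
x = R·λ = 6378137 × -1.743665953 = -11121340.332 m.
y = R·ln tan(π/4 + φ/2) = 6378137 × 0.374077512 = 2385917.620 m.

x -11121340 m, y 2385920 m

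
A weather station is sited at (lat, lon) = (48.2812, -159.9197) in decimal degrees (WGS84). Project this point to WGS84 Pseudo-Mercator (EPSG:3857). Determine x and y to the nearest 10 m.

x -17802180 m, y 6153760 m

Web Mercator is spherical with R = a = 6378137 m.
x = R·λ = 6378137 × -2.791125304 = -17802179.572 m.
y = R·ln tan(π/4 + φ/2) = 6378137 × 0.964821647 = 6153764.647 m.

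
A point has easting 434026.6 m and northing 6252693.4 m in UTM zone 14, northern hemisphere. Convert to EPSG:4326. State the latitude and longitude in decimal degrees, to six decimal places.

lat 56.414200°, lon -100.069300°

Zone 14N: λ₀ = -99°, k₀ = 0.9996, false easting 500000 m.
Meridian distance M = (N − FN)/k₀ = 6255195.5 m.
Inverse transverse Mercator on WGS84 gives φ = 56.41420039°, λ = -100.06929990°.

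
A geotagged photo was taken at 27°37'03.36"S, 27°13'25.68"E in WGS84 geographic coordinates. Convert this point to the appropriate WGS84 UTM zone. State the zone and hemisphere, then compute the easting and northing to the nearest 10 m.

Zone 35S: E 522080 m, N 6945140 m

Longitude 27.2238° lies in the 6° band [24°, 30°), giving zone 35; latitude is south of the equator, so 35S.
Zone 35 central meridian λ₀ = 6×35 − 183 = 27°; Δλ = +0.2238°.
Transverse Mercator on WGS84 with k₀ = 0.9996 gives E = 522081.802 m, N = 6945136.869 m.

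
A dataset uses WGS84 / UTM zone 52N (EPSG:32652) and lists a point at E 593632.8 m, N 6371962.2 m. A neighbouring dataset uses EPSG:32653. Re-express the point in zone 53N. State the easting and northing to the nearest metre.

UTM 52N → geographic: φ = 57.48060037°, λ = 130.56160049°.
UTM 53N (λ₀ = 135°) forward: E = 233974.250 m, N = 6379581.312 m.

E 233974 m, N 6379581 m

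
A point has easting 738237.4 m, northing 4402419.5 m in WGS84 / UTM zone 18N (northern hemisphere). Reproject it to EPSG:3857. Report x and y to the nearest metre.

Unproject from UTM 18N (λ₀ = -75°) → φ = 39.73839970°, λ = -72.21980036°.
Web Mercator (R = 6378137 m): x = -8039471.401 m, y = 4827999.740 m.

x -8039471 m, y 4828000 m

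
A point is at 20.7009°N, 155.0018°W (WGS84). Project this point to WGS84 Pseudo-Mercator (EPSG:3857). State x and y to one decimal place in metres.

x -17254721.4 m, y 2356249.6 m

Web Mercator is spherical with R = a = 6378137 m.
x = R·λ = 6378137 × -2.705291757 = -17254721.448 m.
y = R·ln tan(π/4 + φ/2) = 6378137 × 0.369425999 = 2356249.633 m.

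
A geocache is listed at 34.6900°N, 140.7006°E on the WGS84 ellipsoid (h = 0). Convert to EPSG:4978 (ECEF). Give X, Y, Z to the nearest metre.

WGS84: a = 6378137 m, e² = 0.006694380; N(φ) = a/√(1−e²sin²φ) = 6385063.492 m.
X = (N+h)·cosφ·cosλ = -4062754.912 m; Y = (N+h)·cosφ·sinλ = 3325255.319 m; Z = (N(1−e²)+h)·sinφ = 3609642.473 m.

X -4062755 m, Y 3325255 m, Z 3609642 m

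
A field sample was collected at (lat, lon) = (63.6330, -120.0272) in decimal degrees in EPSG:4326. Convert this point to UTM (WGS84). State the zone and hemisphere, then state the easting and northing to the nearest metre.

Zone 10N: E 647270 m, N 7059544 m

Longitude -120.0272° lies in the 6° band [-126°, -120°), giving zone 10; latitude is north of the equator, so 10N.
Zone 10 central meridian λ₀ = 6×10 − 183 = -123°; Δλ = +2.9728°.
Transverse Mercator on WGS84 with k₀ = 0.9996 gives E = 647270.172 m, N = 7059543.565 m.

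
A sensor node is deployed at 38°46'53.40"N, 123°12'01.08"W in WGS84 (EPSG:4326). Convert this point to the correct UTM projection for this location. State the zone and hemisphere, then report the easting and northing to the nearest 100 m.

Zone 10N: E 482600 m, N 4292500 m

Longitude -123.2003° lies in the 6° band [-126°, -120°), giving zone 10; latitude is north of the equator, so 10N.
Zone 10 central meridian λ₀ = 6×10 − 183 = -123°; Δλ = -0.2003°.
Transverse Mercator on WGS84 with k₀ = 0.9996 gives E = 482602.446 m, N = 4292548.906 m.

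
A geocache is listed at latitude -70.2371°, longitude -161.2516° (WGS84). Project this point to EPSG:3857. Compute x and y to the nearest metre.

Web Mercator is spherical with R = a = 6378137 m.
x = R·λ = 6378137 × -2.814371344 = -17950446.002 m.
y = R·ln tan(π/4 + φ/2) = 6378137 × -1.747583721 = -11146328.392 m.

x -17950446 m, y -11146328 m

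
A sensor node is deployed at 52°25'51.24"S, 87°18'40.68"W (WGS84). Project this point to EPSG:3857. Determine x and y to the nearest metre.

Web Mercator is spherical with R = a = 6378137 m.
x = R·λ = 6378137 × -1.523869659 = -9719449.456 m.
y = R·ln tan(π/4 + φ/2) = 6378137 × -1.078436518 = -6878415.858 m.

x -9719449 m, y -6878416 m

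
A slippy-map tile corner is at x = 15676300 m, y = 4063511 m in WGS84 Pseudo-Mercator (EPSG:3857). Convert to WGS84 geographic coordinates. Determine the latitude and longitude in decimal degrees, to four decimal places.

lat 34.2581°, lon 140.8226°

R = 6378137 m. λ = x/R = 140.82259888°.
φ = 2·arctan(exp(y/R)) − 90° = 2·arctan(1.89099) − 90° = 34.25809684°.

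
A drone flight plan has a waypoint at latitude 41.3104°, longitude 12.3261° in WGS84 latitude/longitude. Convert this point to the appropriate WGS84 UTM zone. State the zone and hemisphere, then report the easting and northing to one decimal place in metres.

Zone 33N: E 276168.6 m, N 4576664.5 m

Longitude 12.3261° lies in the 6° band [12°, 18°), giving zone 33; latitude is north of the equator, so 33N.
Zone 33 central meridian λ₀ = 6×33 − 183 = 15°; Δλ = -2.6739°.
Transverse Mercator on WGS84 with k₀ = 0.9996 gives E = 276168.629 m, N = 4576664.529 m.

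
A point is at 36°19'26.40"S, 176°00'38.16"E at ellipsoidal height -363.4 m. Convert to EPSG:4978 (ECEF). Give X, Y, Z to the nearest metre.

X -5132027 m, Y 357912 m, Z -3757002 m

WGS84: a = 6378137 m, e² = 0.006694380; N(φ) = a/√(1−e²sin²φ) = 6385641.089 m.
X = (N+h)·cosφ·cosλ = -5132026.574 m; Y = (N+h)·cosφ·sinλ = 357912.177 m; Z = (N(1−e²)+h)·sinφ = -3757002.040 m.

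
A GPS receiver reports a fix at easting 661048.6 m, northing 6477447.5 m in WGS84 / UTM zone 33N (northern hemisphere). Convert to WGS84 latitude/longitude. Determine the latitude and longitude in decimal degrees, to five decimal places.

lat 58.40810°, lon 17.75650°

Zone 33N: λ₀ = 15°, k₀ = 0.9996, false easting 500000 m.
Meridian distance M = (N − FN)/k₀ = 6480039.5 m.
Inverse transverse Mercator on WGS84 gives φ = 58.40809959°, λ = 17.75649973°.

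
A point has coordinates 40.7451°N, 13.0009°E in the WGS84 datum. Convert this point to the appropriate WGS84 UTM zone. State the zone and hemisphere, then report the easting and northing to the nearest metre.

Zone 33N: E 331221 m, N 4512384 m

Longitude 13.0009° lies in the 6° band [12°, 18°), giving zone 33; latitude is north of the equator, so 33N.
Zone 33 central meridian λ₀ = 6×33 − 183 = 15°; Δλ = -1.9991°.
Transverse Mercator on WGS84 with k₀ = 0.9996 gives E = 331221.449 m, N = 4512383.599 m.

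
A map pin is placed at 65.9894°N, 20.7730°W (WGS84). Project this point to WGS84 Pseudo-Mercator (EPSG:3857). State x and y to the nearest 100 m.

Web Mercator is spherical with R = a = 6378137 m.
x = R·λ = 6378137 × -0.362557246 = -2312439.782 m.
y = R·ln tan(π/4 + φ/2) = 6378137 × 1.548092396 = 9873945.391 m.

x -2312400 m, y 9873900 m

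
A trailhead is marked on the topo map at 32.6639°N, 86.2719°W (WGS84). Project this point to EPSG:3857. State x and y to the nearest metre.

Web Mercator is spherical with R = a = 6378137 m.
x = R·λ = 6378137 × -1.505728707 = -9603743.978 m.
y = R·ln tan(π/4 + φ/2) = 6378137 × 0.603746331 = 3850776.813 m.

x -9603744 m, y 3850777 m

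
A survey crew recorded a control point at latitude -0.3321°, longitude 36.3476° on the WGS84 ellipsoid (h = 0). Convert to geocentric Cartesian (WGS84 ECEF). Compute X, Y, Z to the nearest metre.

WGS84: a = 6378137 m, e² = 0.006694380; N(φ) = a/√(1−e²sin²φ) = 6378137.717 m.
X = (N+h)·cosφ·cosλ = 5137096.541 m; Y = (N+h)·cosφ·sinλ = 3780147.240 m; Z = (N(1−e²)+h)·sinφ = -36721.516 m.

X 5137097 m, Y 3780147 m, Z -36722 m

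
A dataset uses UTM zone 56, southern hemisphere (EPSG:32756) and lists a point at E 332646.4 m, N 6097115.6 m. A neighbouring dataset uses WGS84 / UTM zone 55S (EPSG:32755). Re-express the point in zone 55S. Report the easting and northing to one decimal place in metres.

UTM 56S → geographic: φ = -35.25510037°, λ = 151.16039973°.
UTM 55S (λ₀ = 147°) forward: E = 878573.166 m, N = 6090724.828 m.

E 878573.2 m, N 6090724.8 m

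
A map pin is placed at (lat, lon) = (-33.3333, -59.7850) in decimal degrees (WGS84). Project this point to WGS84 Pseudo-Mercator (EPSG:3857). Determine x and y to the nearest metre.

Web Mercator is spherical with R = a = 6378137 m.
x = R·λ = 6378137 × -1.043445093 = -6655235.757 m.
y = R·ln tan(π/4 + φ/2) = 6378137 × -0.617676915 = -3939627.989 m.

x -6655236 m, y -3939628 m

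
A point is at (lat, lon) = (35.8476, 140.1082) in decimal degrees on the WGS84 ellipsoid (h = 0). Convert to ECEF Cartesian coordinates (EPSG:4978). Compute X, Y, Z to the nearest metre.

WGS84: a = 6378137 m, e² = 0.006694380; N(φ) = a/√(1−e²sin²φ) = 6385471.514 m.
X = (N+h)·cosφ·cosλ = -3971260.561 m; Y = (N+h)·cosφ·sinλ = 3319523.645 m; Z = (N(1−e²)+h)·sinφ = 3714498.047 m.

X -3971261 m, Y 3319524 m, Z 3714498 m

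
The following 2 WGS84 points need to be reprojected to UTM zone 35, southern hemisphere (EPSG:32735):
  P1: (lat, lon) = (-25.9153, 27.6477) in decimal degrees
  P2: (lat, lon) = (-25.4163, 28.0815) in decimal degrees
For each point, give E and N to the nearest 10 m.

P1: E 564870 m, N 7133540 m; P2: E 608770 m, N 7188510 m

UTM zone 35S: λ₀ = 27°, k₀ = 0.9996.
P1 (-25.9153°, 27.6477°) → (564867.578, 7133535.851) m.
P2 (-25.4163°, 28.0815°) → (608767.367, 7188514.037) m.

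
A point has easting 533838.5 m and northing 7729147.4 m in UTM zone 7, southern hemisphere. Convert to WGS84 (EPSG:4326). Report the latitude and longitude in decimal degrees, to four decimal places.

lat -20.5362°, lon -140.6754°

Zone 7S: λ₀ = -141°, k₀ = 0.9996, false easting 500000 m, false northing 10000000 m.
Meridian distance M = (N − FN)/k₀ = -2271761.3 m.
Inverse transverse Mercator on WGS84 gives φ = -20.53619968°, λ = -140.67540040°.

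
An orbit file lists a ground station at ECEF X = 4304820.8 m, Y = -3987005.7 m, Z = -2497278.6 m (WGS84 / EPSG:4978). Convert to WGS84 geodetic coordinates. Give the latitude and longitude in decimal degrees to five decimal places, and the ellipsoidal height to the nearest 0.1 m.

lat -23.19410°, lon -42.80500°, h 1997.3 m

λ = atan2(Y, X) = -42.80500055°; p = √(X²+Y²) = 5867512.0 m.
Bowring's method on WGS84 (a = 6378137 m, b = 6356752.314 m) gives φ = -23.19410021°, h = 1997.320 m.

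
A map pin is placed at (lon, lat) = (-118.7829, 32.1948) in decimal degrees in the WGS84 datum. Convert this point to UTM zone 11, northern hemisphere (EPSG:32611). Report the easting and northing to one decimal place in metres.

E 331940.8 m, N 3563421.6 m

Zone 11 central meridian λ₀ = 6×11 − 183 = -117°; Δλ = -1.7829°.
Transverse Mercator on WGS84 with k₀ = 0.9996 gives E = 331940.773 m, N = 3563421.570 m.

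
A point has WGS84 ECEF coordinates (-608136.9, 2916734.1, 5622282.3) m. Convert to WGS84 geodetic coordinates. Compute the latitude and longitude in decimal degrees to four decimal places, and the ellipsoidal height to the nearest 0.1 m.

lat 62.2381°, lon 101.7774°, h 1534.7 m

λ = atan2(Y, X) = 101.77740004°; p = √(X²+Y²) = 2979457.7 m.
Bowring's method on WGS84 (a = 6378137 m, b = 6356752.314 m) gives φ = 62.23810034°, h = 1534.694 m.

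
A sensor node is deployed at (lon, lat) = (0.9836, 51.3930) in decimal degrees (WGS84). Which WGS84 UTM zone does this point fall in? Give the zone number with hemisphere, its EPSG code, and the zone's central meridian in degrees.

Zone 31N (EPSG:32631), central meridian 3°

UTM zone = ⌊(λ + 180)/6⌋ + 1; 0.9836° ∈ [0°, 6°) → zone 31.
Hemisphere: N (φ ≥ 0).
Central meridian λ₀ = 6×31 − 183 = 3°.
EPSG code: 32631.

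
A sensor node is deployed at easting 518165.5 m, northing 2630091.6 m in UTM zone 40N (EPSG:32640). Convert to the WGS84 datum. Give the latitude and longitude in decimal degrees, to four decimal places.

Zone 40N: λ₀ = 57°, k₀ = 0.9996, false easting 500000 m.
Meridian distance M = (N − FN)/k₀ = 2631144.1 m.
Inverse transverse Mercator on WGS84 gives φ = 23.78190024°, λ = 57.17829964°.

lat 23.7819°, lon 57.1783°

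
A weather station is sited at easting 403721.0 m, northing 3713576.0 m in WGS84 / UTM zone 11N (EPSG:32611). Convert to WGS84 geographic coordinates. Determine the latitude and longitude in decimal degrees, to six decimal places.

Zone 11N: λ₀ = -117°, k₀ = 0.9996, false easting 500000 m.
Meridian distance M = (N − FN)/k₀ = 3715062.0 m.
Inverse transverse Mercator on WGS84 gives φ = 33.55750033°, λ = -118.03719970°.

lat 33.557500°, lon -118.037200°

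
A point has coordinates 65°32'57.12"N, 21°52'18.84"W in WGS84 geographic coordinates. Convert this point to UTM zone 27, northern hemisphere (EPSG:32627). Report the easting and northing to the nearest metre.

Zone 27 central meridian λ₀ = 6×27 − 183 = -21°; Δλ = -0.8719°.
Transverse Mercator on WGS84 with k₀ = 0.9996 gives E = 459731.189 m, N = 7269943.012 m.

E 459731 m, N 7269943 m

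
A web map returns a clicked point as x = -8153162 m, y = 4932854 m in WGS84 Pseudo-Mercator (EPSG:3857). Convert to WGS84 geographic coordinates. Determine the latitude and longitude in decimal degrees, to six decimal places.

lat 40.458899°, lon -73.241100°

R = 6378137 m. λ = x/R = -73.24110039°.
φ = 2·arctan(exp(y/R)) − 90° = 2·arctan(2.16712) − 90° = 40.45889870°.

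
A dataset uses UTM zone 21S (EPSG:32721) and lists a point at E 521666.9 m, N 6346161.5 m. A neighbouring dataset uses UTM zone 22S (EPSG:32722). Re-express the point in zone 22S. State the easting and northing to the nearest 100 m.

UTM 21S → geographic: φ = -33.02280032°, λ = -56.76800023°.
UTM 22S (λ₀ = -51°) forward: E = -39055.803 m, N = 6331367.958 m.

E -39100 m, N 6331400 m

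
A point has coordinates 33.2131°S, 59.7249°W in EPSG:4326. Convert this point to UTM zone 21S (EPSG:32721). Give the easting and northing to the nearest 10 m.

E 246030 m, N 6321780 m

Zone 21 central meridian λ₀ = 6×21 − 183 = -57°; Δλ = -2.7249°.
Transverse Mercator on WGS84 with k₀ = 0.9996 gives E = 246026.292 m, N = 6321778.799 m.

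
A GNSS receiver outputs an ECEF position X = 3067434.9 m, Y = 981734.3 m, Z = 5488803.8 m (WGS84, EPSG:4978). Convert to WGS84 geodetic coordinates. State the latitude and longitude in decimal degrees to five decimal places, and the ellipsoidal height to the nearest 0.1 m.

lat 59.76420°, lon 17.74730°, h 1746.3 m

λ = atan2(Y, X) = 17.74730010°; p = √(X²+Y²) = 3220707.9 m.
Bowring's method on WGS84 (a = 6378137 m, b = 6356752.314 m) gives φ = 59.76419963°, h = 1746.304 m.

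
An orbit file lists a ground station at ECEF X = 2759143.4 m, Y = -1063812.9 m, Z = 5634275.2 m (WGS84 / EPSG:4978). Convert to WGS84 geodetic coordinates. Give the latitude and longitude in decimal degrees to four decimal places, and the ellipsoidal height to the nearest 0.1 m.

lat 62.4655°, lon -21.0846°, h 1793.4 m

λ = atan2(Y, X) = -21.08460011°; p = √(X²+Y²) = 2957121.9 m.
Bowring's method on WGS84 (a = 6378137 m, b = 6356752.314 m) gives φ = 62.46549967°, h = 1793.443 m.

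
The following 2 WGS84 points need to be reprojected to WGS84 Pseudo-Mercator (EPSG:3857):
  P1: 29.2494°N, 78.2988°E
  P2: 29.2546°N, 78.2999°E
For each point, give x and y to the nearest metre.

Web Mercator: x = R·λ, y = R·ln tan(π/4+φ/2), R = 6378137 m.
P1 (29.2494°, 78.2988°) → (8716182.546, 3407427.524) m.
P2 (29.2546°, 78.2999°) → (8716304.997, 3408090.991) m.

P1: x 8716183 m, y 3407428 m; P2: x 8716305 m, y 3408091 m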